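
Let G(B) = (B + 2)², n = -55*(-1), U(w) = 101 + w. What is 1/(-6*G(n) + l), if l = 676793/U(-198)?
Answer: -97/2567711 ≈ -3.7777e-5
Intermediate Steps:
n = 55
G(B) = (2 + B)²
l = -676793/97 (l = 676793/(101 - 198) = 676793/(-97) = 676793*(-1/97) = -676793/97 ≈ -6977.3)
1/(-6*G(n) + l) = 1/(-6*(2 + 55)² - 676793/97) = 1/(-6*57² - 676793/97) = 1/(-6*3249 - 676793/97) = 1/(-19494 - 676793/97) = 1/(-2567711/97) = -97/2567711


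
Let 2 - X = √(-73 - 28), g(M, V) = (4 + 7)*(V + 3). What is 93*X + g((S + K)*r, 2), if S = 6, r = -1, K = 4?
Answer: 241 - 93*I*√101 ≈ 241.0 - 934.64*I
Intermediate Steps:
g(M, V) = 33 + 11*V (g(M, V) = 11*(3 + V) = 33 + 11*V)
X = 2 - I*√101 (X = 2 - √(-73 - 28) = 2 - √(-101) = 2 - I*√101 ≈ 2.0 - 10.05*I)
93*X + g((S + K)*r, 2) = 93*(2 - I*√101) + (33 + 11*2) = (186 - 93*I*√101) + (33 + 22) = (186 - 93*I*√101) + 55 = 241 - 93*I*√101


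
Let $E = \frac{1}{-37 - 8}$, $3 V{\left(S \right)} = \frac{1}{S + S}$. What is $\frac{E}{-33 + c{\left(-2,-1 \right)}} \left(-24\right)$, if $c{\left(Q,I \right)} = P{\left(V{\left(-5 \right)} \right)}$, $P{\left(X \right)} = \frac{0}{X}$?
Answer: $- \frac{8}{495} \approx -0.016162$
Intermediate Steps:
$V{\left(S \right)} = \frac{1}{6 S}$ ($V{\left(S \right)} = \frac{1}{3 \left(S + S\right)} = \frac{1}{3 \cdot 2 S} = \frac{\frac{1}{2} \frac{1}{S}}{3} = \frac{1}{6 S}$)
$P{\left(X \right)} = 0$
$c{\left(Q,I \right)} = 0$
$E = - \frac{1}{45}$ ($E = \frac{1}{-45} = - \frac{1}{45} \approx -0.022222$)
$\frac{E}{-33 + c{\left(-2,-1 \right)}} \left(-24\right) = - \frac{1}{45 \left(-33 + 0\right)} \left(-24\right) = - \frac{1}{45 \left(-33\right)} \left(-24\right) = \left(- \frac{1}{45}\right) \left(- \frac{1}{33}\right) \left(-24\right) = \frac{1}{1485} \left(-24\right) = - \frac{8}{495}$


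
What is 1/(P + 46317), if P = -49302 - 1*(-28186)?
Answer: 1/25201 ≈ 3.9681e-5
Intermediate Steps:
P = -21116 (P = -49302 + 28186 = -21116)
1/(P + 46317) = 1/(-21116 + 46317) = 1/25201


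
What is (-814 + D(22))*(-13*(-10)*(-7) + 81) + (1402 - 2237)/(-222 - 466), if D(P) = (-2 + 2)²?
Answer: 464267363/688 ≈ 6.7481e+5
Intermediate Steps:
D(P) = 0 (D(P) = 0² = 0)
(-814 + D(22))*(-13*(-10)*(-7) + 81) + (1402 - 2237)/(-222 - 466) = (-814 + 0)*(-13*(-10)*(-7) + 81) + (1402 - 2237)/(-222 - 466) = -814*(130*(-7) + 81) - 835/(-688) = -814*(-910 + 81) - 835*(-1/688) = -814*(-829) + 835/688 = 674806 + 835/688 = 464267363/688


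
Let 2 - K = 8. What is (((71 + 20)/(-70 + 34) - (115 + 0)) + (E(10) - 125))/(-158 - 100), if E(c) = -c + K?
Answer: 9307/9288 ≈ 1.0020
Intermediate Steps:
K = -6 (K = 2 - 1*8 = 2 - 8 = -6)
E(c) = -6 - c (E(c) = -c - 6 = -6 - c)
(((71 + 20)/(-70 + 34) - (115 + 0)) + (E(10) - 125))/(-158 - 100) = (((71 + 20)/(-70 + 34) - (115 + 0)) + ((-6 - 1*10) - 125))/(-158 - 100) = ((91/(-36) - 1*115) + ((-6 - 10) - 125))/(-258) = ((91*(-1/36) - 115) + (-16 - 125))*(-1/258) = ((-91/36 - 115) - 141)*(-1/258) = (-4231/36 - 141)*(-1/258) = -9307/36*(-1/258) = 9307/9288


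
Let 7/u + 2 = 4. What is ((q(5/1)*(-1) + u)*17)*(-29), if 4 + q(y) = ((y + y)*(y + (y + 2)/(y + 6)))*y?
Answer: 2975255/22 ≈ 1.3524e+5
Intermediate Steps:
q(y) = -4 + 2*y²*(y + (2 + y)/(6 + y)) (q(y) = -4 + ((y + y)*(y + (y + 2)/(y + 6)))*y = -4 + ((2*y)*(y + (2 + y)/(6 + y)))*y = -4 + (2*y*(y + (2 + y)/(6 + y)))*y = -4 + 2*y²*(y + (2 + y)/(6 + y)))
u = 7/2 (u = 7/(-2 + 4) = 7/2 ≈ 3.5000)
((q(5/1)*(-1) + u)*17)*(-29) = (((2*(-12 + (5/1)⁴ - 10/1 + 2*(5/1)² + 7*(5/1)³)/(6 + 5/1))*(-1) + 7/2)*17)*(-29) = (((2*(-12 + (5*1)⁴ - 10 + 2*(5*1)² + 7*(5*1)³)/(6 + 5*1))*(-1) + 7/2)*17)*(-29) = (((2*(-12 + 5⁴ - 2*5 + 2*5² + 7*5³)/(6 + 5))*(-1) + 7/2)*17)*(-29) = (((2*(-12 + 625 - 10 + 2*25 + 7*125)/11)*(-1) + 7/2)*17)*(-29) = (((2*(1/11)*(-12 + 625 - 10 + 50 + 875))*(-1) + 7/2)*17)*(-29) = (((2*(1/11)*1528)*(-1) + 7/2)*17)*(-29) = (((3056/11)*(-1) + 7/2)*17)*(-29) = ((-3056/11 + 7/2)*17)*(-29) = -6035/22*17*(-29) = -102595/22*(-29) = 2975255/22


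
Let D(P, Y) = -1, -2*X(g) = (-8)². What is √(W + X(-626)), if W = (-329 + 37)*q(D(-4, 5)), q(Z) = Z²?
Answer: 18*I ≈ 18.0*I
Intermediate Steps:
X(g) = -32 (X(g) = -½*(-8)² = -½*64 = -32)
W = -292 (W = (-329 + 37)*(-1)² = -292*1 = -292)
√(W + X(-626)) = √(-292 - 32) = √(-324) = 18*I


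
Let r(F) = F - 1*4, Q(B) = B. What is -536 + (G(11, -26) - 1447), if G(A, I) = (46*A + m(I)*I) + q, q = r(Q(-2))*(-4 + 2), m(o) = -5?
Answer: -1335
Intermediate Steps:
r(F) = -4 + F (r(F) = F - 4 = -4 + F)
q = 12 (q = (-4 - 2)*(-4 + 2) = -6*(-2) = 12)
G(A, I) = 12 - 5*I + 46*A (G(A, I) = (46*A - 5*I) + 12 = (-5*I + 46*A) + 12 = 12 - 5*I + 46*A)
-536 + (G(11, -26) - 1447) = -536 + ((12 - 5*(-26) + 46*11) - 1447) = -536 + ((12 + 130 + 506) - 1447) = -536 + (648 - 1447) = -536 - 799 = -1335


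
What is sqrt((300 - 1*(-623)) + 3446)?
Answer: sqrt(4369) ≈ 66.098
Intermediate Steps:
sqrt((300 - 1*(-623)) + 3446) = sqrt((300 + 623) + 3446) = sqrt(923 + 3446) = sqrt(4369)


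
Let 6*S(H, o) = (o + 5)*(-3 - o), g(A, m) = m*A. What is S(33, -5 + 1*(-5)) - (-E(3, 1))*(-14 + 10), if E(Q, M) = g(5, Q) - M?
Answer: -371/6 ≈ -61.833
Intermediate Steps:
g(A, m) = A*m
E(Q, M) = -M + 5*Q (E(Q, M) = 5*Q - M = -M + 5*Q)
S(H, o) = (-3 - o)*(5 + o)/6 (S(H, o) = ((o + 5)*(-3 - o))/6 = ((5 + o)*(-3 - o))/6 = ((-3 - o)*(5 + o))/6 = (-3 - o)*(5 + o)/6)
S(33, -5 + 1*(-5)) - (-E(3, 1))*(-14 + 10) = (-5/2 - 4*(-5 + 1*(-5))/3 - (-5 + 1*(-5))²/6) - (-(-1*1 + 5*3))*(-14 + 10) = (-5/2 - 4*(-5 - 5)/3 - (-5 - 5)²/6) - (-(-1 + 15))*(-4) = (-5/2 - 4/3*(-10) - ⅙*(-10)²) - (-1*14)*(-4) = (-5/2 + 40/3 - ⅙*100) - (-14)*(-4) = (-5/2 + 40/3 - 50/3) - 1*56 = -35/6 - 56 = -371/6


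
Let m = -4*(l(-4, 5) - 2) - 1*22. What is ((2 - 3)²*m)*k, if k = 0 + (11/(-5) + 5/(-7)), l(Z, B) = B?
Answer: 3468/35 ≈ 99.086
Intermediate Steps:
k = -102/35 (k = 0 + (11*(-⅕) + 5*(-⅐)) = 0 + (-11/5 - 5/7) = 0 - 102/35 = -102/35 ≈ -2.9143)
m = -34 (m = -4*(5 - 2) - 1*22 = -4*3 - 22 = -12 - 22 = -34)
((2 - 3)²*m)*k = ((2 - 3)²*(-34))*(-102/35) = ((-1)²*(-34))*(-102/35) = (1*(-34))*(-102/35) = -34*(-102/35) = 3468/35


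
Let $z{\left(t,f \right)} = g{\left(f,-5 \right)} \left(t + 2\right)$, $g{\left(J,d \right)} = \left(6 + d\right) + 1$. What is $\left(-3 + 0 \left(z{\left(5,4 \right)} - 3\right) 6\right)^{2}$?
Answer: $9$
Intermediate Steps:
$g{\left(J,d \right)} = 7 + d$
$z{\left(t,f \right)} = 4 + 2 t$ ($z{\left(t,f \right)} = \left(7 - 5\right) \left(t + 2\right) = 2 \left(2 + t\right) = 4 + 2 t$)
$\left(-3 + 0 \left(z{\left(5,4 \right)} - 3\right) 6\right)^{2} = \left(-3 + 0 \left(\left(4 + 2 \cdot 5\right) - 3\right) 6\right)^{2} = \left(-3 + 0 \left(\left(4 + 10\right) - 3\right) 6\right)^{2} = \left(-3 + 0 \left(14 - 3\right) 6\right)^{2} = \left(-3 + 0 \cdot 11 \cdot 6\right)^{2} = \left(-3 + 0 \cdot 66\right)^{2} = \left(-3 + 0\right)^{2} = \left(-3\right)^{2} = 9$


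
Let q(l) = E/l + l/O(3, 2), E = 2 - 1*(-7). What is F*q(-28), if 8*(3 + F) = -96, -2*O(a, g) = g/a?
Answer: -35145/28 ≈ -1255.2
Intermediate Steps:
O(a, g) = -g/(2*a)
F = -15 (F = -3 + (1/8)*(-96) = -3 - 12 = -15)
E = 9 (E = 2 + 7 = 9)
q(l) = -3*l + 9/l (q(l) = 9/l + l/((-1/2*2/3)) = 9/l + l/((-1/2*2*1/3)) = 9/l + l/(-1/3) = 9/l + l*(-3) = 9/l - 3*l = -3*l + 9/l)
F*q(-28) = -15*(-3*(-28) + 9/(-28)) = -15*(84 + 9*(-1/28)) = -15*(84 - 9/28) = -15*2343/28 = -35145/28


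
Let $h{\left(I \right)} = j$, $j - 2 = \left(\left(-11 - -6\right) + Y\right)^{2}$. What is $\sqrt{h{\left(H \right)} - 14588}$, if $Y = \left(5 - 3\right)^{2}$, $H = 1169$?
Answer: $i \sqrt{14585} \approx 120.77 i$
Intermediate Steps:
$Y = 4$ ($Y = 2^{2} = 4$)
$j = 3$ ($j = 2 + \left(\left(-11 - -6\right) + 4\right)^{2} = 2 + \left(\left(-11 + 6\right) + 4\right)^{2} = 2 + \left(-5 + 4\right)^{2} = 2 + \left(-1\right)^{2} = 2 + 1 = 3$)
$h{\left(I \right)} = 3$
$\sqrt{h{\left(H \right)} - 14588} = \sqrt{3 - 14588} = \sqrt{-14585} = i \sqrt{14585}$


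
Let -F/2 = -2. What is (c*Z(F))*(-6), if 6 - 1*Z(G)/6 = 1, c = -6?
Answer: 1080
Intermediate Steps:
F = 4 (F = -2*(-2) = 4)
Z(G) = 30 (Z(G) = 36 - 6*1 = 36 - 6 = 30)
(c*Z(F))*(-6) = -6*30*(-6) = -180*(-6) = 1080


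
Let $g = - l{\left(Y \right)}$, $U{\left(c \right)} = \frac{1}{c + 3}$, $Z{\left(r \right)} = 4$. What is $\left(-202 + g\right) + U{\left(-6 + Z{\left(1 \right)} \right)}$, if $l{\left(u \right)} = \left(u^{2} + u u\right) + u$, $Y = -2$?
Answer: $-207$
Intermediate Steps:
$l{\left(u \right)} = u + 2 u^{2}$ ($l{\left(u \right)} = \left(u^{2} + u^{2}\right) + u = 2 u^{2} + u = u + 2 u^{2}$)
$U{\left(c \right)} = \frac{1}{3 + c}$
$g = -6$ ($g = - \left(-2\right) \left(1 + 2 \left(-2\right)\right) = - \left(-2\right) \left(1 - 4\right) = - \left(-2\right) \left(-3\right) = \left(-1\right) 6 = -6$)
$\left(-202 + g\right) + U{\left(-6 + Z{\left(1 \right)} \right)} = \left(-202 - 6\right) + \frac{1}{3 + \left(-6 + 4\right)} = -208 + \frac{1}{3 - 2} = -208 + 1^{-1} = -208 + 1 = -207$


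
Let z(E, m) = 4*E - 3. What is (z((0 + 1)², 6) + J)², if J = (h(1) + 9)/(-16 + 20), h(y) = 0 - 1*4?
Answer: 81/16 ≈ 5.0625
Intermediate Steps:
h(y) = -4 (h(y) = 0 - 4 = -4)
z(E, m) = -3 + 4*E
J = 5/4 (J = (-4 + 9)/(-16 + 20) = 5/4 ≈ 1.2500)
(z((0 + 1)², 6) + J)² = ((-3 + 4*(0 + 1)²) + 5/4)² = ((-3 + 4*1²) + 5/4)² = ((-3 + 4*1) + 5/4)² = ((-3 + 4) + 5/4)² = (1 + 5/4)² = (9/4)² = 81/16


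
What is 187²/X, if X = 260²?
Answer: 34969/67600 ≈ 0.51729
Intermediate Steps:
X = 67600
187²/X = 187²/67600 = 34969*(1/67600) = 34969/67600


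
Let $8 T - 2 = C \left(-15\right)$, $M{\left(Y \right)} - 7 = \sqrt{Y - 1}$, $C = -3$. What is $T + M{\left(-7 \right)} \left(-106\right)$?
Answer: $- \frac{5889}{8} - 212 i \sqrt{2} \approx -736.13 - 299.81 i$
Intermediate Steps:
$M{\left(Y \right)} = 7 + \sqrt{-1 + Y}$ ($M{\left(Y \right)} = 7 + \sqrt{Y - 1} = 7 + \sqrt{-1 + Y}$)
$T = \frac{47}{8}$ ($T = \frac{1}{4} + \frac{\left(-3\right) \left(-15\right)}{8} = \frac{1}{4} + \frac{1}{8} \cdot 45 = \frac{1}{4} + \frac{45}{8} = \frac{47}{8} \approx 5.875$)
$T + M{\left(-7 \right)} \left(-106\right) = \frac{47}{8} + \left(7 + \sqrt{-1 - 7}\right) \left(-106\right) = \frac{47}{8} + \left(7 + \sqrt{-8}\right) \left(-106\right) = \frac{47}{8} + \left(7 + 2 i \sqrt{2}\right) \left(-106\right) = \frac{47}{8} - \left(742 + 212 i \sqrt{2}\right) = - \frac{5889}{8} - 212 i \sqrt{2}$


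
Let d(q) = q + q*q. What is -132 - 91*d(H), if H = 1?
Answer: -314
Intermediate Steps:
d(q) = q + q**2
-132 - 91*d(H) = -132 - 91*(1 + 1) = -132 - 91*2 = -132 - 182 = -314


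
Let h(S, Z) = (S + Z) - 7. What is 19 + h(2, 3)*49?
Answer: -79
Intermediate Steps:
h(S, Z) = -7 + S + Z
19 + h(2, 3)*49 = 19 + (-7 + 2 + 3)*49 = 19 - 2*49 = 19 - 98 = -79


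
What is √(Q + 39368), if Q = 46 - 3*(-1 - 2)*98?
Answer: 2*√10074 ≈ 200.74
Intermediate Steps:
Q = 928 (Q = 46 - 3*(-3)*98 = 46 + 9*98 = 46 + 882 = 928)
√(Q + 39368) = √(928 + 39368) = √40296 = 2*√10074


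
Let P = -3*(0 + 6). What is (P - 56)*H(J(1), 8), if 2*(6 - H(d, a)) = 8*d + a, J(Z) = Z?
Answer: 148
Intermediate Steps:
H(d, a) = 6 - 4*d - a/2 (H(d, a) = 6 - (8*d + a)/2 = 6 - (a + 8*d)/2 = 6 + (-4*d - a/2) = 6 - 4*d - a/2)
P = -18 (P = -3*6 = -18)
(P - 56)*H(J(1), 8) = (-18 - 56)*(6 - 4*1 - ½*8) = -74*(6 - 4 - 4) = -74*(-2) = 148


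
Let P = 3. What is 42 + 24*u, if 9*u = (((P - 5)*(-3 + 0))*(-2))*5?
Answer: -118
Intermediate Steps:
u = -20/3 (u = ((((3 - 5)*(-3 + 0))*(-2))*5)/9 = ((-2*(-3)*(-2))*5)/9 = ((6*(-2))*5)/9 = (-12*5)/9 = (⅑)*(-60) = -20/3 ≈ -6.6667)
42 + 24*u = 42 + 24*(-20/3) = 42 - 160 = -118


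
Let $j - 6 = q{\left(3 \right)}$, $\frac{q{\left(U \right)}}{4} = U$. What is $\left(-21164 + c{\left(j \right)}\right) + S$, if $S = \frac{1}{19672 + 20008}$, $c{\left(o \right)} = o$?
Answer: $- \frac{839073279}{39680} \approx -21146.0$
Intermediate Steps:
$q{\left(U \right)} = 4 U$
$j = 18$ ($j = 6 + 4 \cdot 3 = 6 + 12 = 18$)
$S = \frac{1}{39680} \approx 2.5202 \cdot 10^{-5}$
$\left(-21164 + c{\left(j \right)}\right) + S = \left(-21164 + 18\right) + \frac{1}{39680} = -21146 + \frac{1}{39680} = - \frac{839073279}{39680}$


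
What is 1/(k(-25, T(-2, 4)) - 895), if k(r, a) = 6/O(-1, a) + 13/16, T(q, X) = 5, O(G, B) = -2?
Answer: -16/14355 ≈ -0.0011146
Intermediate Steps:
k(r, a) = -35/16 (k(r, a) = 6/(-2) + 13/16 = 6*(-1/2) + 13*(1/16) = -3 + 13/16 = -35/16)
1/(k(-25, T(-2, 4)) - 895) = 1/(-35/16 - 895) = 1/(-14355/16) = -16/14355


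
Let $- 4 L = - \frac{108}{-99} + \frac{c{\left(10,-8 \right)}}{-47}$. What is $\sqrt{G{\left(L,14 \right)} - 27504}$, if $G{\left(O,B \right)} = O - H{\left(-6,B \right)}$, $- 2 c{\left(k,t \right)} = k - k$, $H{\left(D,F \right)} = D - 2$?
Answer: $\frac{i \sqrt{3327049}}{11} \approx 165.82 i$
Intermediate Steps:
$H{\left(D,F \right)} = -2 + D$
$c{\left(k,t \right)} = 0$ ($c{\left(k,t \right)} = - \frac{k - k}{2} = \left(- \frac{1}{2}\right) 0 = 0$)
$L = - \frac{3}{11}$ ($L = - \frac{- \frac{108}{-99} + \frac{0}{-47}}{4} = - \frac{\left(-108\right) \left(- \frac{1}{99}\right) + 0 \left(- \frac{1}{47}\right)}{4} = - \frac{\frac{12}{11} + 0}{4} = \left(- \frac{1}{4}\right) \frac{12}{11} = - \frac{3}{11} \approx -0.27273$)
$G{\left(O,B \right)} = 8 + O$ ($G{\left(O,B \right)} = O - \left(-2 - 6\right) = O - -8 = O + 8 = 8 + O$)
$\sqrt{G{\left(L,14 \right)} - 27504} = \sqrt{\left(8 - \frac{3}{11}\right) - 27504} = \sqrt{\frac{85}{11} - 27504} = \sqrt{- \frac{302459}{11}} = \frac{i \sqrt{3327049}}{11}$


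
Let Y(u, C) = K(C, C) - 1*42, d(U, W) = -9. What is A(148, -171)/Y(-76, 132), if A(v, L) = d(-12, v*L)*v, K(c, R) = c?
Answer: -74/5 ≈ -14.800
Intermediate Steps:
A(v, L) = -9*v
Y(u, C) = -42 + C (Y(u, C) = C - 1*42 = C - 42 = -42 + C)
A(148, -171)/Y(-76, 132) = (-9*148)/(-42 + 132) = -1332/90 = -1332*1/90 = -74/5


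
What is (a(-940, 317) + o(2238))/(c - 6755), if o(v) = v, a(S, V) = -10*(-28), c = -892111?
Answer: -1259/449433 ≈ -0.0028013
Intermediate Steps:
a(S, V) = 280
(a(-940, 317) + o(2238))/(c - 6755) = (280 + 2238)/(-892111 - 6755) = 2518/(-898866) = 2518*(-1/898866) = -1259/449433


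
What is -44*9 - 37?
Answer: -433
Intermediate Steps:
-44*9 - 37 = -396 - 37 = -433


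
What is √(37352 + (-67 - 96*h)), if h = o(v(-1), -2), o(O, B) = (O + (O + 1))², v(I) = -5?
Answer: √29509 ≈ 171.78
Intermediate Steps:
o(O, B) = (1 + 2*O)² (o(O, B) = (O + (1 + O))² = (1 + 2*O)²)
h = 81 (h = (1 + 2*(-5))² = (1 - 10)² = (-9)² = 81)
√(37352 + (-67 - 96*h)) = √(37352 + (-67 - 96*81)) = √(37352 + (-67 - 7776)) = √(37352 - 7843) = √29509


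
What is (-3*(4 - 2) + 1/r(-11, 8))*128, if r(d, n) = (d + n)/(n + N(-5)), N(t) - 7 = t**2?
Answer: -7424/3 ≈ -2474.7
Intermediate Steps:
N(t) = 7 + t**2
r(d, n) = (d + n)/(32 + n) (r(d, n) = (d + n)/(n + (7 + (-5)**2)) = (d + n)/(n + (7 + 25)) = (d + n)/(n + 32) = (d + n)/(32 + n))
(-3*(4 - 2) + 1/r(-11, 8))*128 = (-3*(4 - 2) + 1/((-11 + 8)/(32 + 8)))*128 = (-3*2 + 1/(-3/40))*128 = (-6 + 1/((1/40)*(-3)))*128 = (-6 + 1/(-3/40))*128 = (-6 - 40/3)*128 = -58/3*128 = -7424/3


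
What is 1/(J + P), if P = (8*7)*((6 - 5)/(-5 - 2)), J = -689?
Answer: -1/697 ≈ -0.0014347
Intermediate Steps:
P = -8 (P = 56*(1/(-7)) = 56*(1*(-1/7)) = 56*(-1/7) = -8)
1/(J + P) = 1/(-689 - 8) = 1/(-697) = -1/697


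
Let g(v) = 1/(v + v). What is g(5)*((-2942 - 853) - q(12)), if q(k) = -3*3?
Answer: -1893/5 ≈ -378.60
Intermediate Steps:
g(v) = 1/(2*v)
q(k) = -9
g(5)*((-2942 - 853) - q(12)) = ((1/2)/5)*((-2942 - 853) - 1*(-9)) = ((1/2)*(1/5))*(-3795 + 9) = (1/10)*(-3786) = -1893/5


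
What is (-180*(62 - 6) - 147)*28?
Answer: -286356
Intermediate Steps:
(-180*(62 - 6) - 147)*28 = (-180*56 - 147)*28 = (-10080 - 147)*28 = -10227*28 = -286356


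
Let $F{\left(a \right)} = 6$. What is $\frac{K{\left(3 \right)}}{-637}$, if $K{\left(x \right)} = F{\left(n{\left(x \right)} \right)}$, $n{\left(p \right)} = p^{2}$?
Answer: $- \frac{6}{637} \approx -0.0094192$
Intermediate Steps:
$K{\left(x \right)} = 6$
$\frac{K{\left(3 \right)}}{-637} = \frac{1}{-637} \cdot 6 = \left(- \frac{1}{637}\right) 6 = - \frac{6}{637}$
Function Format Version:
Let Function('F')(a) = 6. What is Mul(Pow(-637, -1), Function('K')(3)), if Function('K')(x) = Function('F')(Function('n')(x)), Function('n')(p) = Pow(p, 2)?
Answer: Rational(-6, 637) ≈ -0.0094192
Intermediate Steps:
Function('K')(x) = 6
Mul(Pow(-637, -1), Function('K')(3)) = Mul(Pow(-637, -1), 6) = Mul(Rational(-1, 637), 6) = Rational(-6, 637)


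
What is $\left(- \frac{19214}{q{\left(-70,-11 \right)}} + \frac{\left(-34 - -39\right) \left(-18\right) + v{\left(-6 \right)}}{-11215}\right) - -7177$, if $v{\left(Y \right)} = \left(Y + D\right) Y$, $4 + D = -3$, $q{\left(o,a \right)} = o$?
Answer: $\frac{116995794}{15701} \approx 7451.5$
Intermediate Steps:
$D = -7$ ($D = -4 - 3 = -7$)
$v{\left(Y \right)} = Y \left(-7 + Y\right)$ ($v{\left(Y \right)} = \left(Y - 7\right) Y = \left(-7 + Y\right) Y = Y \left(-7 + Y\right)$)
$\left(- \frac{19214}{q{\left(-70,-11 \right)}} + \frac{\left(-34 - -39\right) \left(-18\right) + v{\left(-6 \right)}}{-11215}\right) - -7177 = \left(- \frac{19214}{-70} + \frac{\left(-34 - -39\right) \left(-18\right) - 6 \left(-7 - 6\right)}{-11215}\right) - -7177 = \left(\left(-19214\right) \left(- \frac{1}{70}\right) + \left(\left(-34 + 39\right) \left(-18\right) - -78\right) \left(- \frac{1}{11215}\right)\right) + 7177 = \left(\frac{9607}{35} + \left(5 \left(-18\right) + 78\right) \left(- \frac{1}{11215}\right)\right) + 7177 = \left(\frac{9607}{35} + \left(-90 + 78\right) \left(- \frac{1}{11215}\right)\right) + 7177 = \left(\frac{9607}{35} - - \frac{12}{11215}\right) + 7177 = \left(\frac{9607}{35} + \frac{12}{11215}\right) + 7177 = \frac{4309717}{15701} + 7177 = \frac{116995794}{15701}$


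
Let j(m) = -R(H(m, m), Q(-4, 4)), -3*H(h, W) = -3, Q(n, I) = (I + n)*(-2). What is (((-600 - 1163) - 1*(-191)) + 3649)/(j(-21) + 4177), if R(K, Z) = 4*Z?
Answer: 2077/4177 ≈ 0.49725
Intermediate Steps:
Q(n, I) = -2*I - 2*n
H(h, W) = 1 (H(h, W) = -1/3*(-3) = 1)
j(m) = 0 (j(m) = -4*(-2*4 - 2*(-4)) = -4*(-8 + 8) = -4*0 = -1*0 = 0)
(((-600 - 1163) - 1*(-191)) + 3649)/(j(-21) + 4177) = (((-600 - 1163) - 1*(-191)) + 3649)/(0 + 4177) = ((-1763 + 191) + 3649)/4177 = (-1572 + 3649)*(1/4177) = 2077*(1/4177) = 2077/4177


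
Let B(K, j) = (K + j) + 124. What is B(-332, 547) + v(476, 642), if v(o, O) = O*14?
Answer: 9327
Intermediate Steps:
B(K, j) = 124 + K + j
v(o, O) = 14*O
B(-332, 547) + v(476, 642) = (124 - 332 + 547) + 14*642 = 339 + 8988 = 9327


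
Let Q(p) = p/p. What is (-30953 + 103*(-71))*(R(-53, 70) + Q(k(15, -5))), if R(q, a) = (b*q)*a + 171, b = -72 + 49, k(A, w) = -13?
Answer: -3271819532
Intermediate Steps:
b = -23
Q(p) = 1
R(q, a) = 171 - 23*a*q (R(q, a) = (-23*q)*a + 171 = -23*a*q + 171 = 171 - 23*a*q)
(-30953 + 103*(-71))*(R(-53, 70) + Q(k(15, -5))) = (-30953 + 103*(-71))*((171 - 23*70*(-53)) + 1) = (-30953 - 7313)*((171 + 85330) + 1) = -38266*(85501 + 1) = -38266*85502 = -3271819532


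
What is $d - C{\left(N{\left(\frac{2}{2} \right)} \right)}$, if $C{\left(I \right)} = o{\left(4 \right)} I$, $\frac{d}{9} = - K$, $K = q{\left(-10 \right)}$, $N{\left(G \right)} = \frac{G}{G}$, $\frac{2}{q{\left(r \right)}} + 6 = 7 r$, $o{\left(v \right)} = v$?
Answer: $- \frac{143}{38} \approx -3.7632$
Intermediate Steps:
$q{\left(r \right)} = \frac{2}{-6 + 7 r}$
$N{\left(G \right)} = 1$
$K = - \frac{1}{38}$ ($K = \frac{2}{-6 + 7 \left(-10\right)} = \frac{2}{-6 - 70} = \frac{2}{-76} = 2 \left(- \frac{1}{76}\right) = - \frac{1}{38} \approx -0.026316$)
$d = \frac{9}{38}$ ($d = 9 \left(\left(-1\right) \left(- \frac{1}{38}\right)\right) = 9 \cdot \frac{1}{38} = \frac{9}{38} \approx 0.23684$)
$C{\left(I \right)} = 4 I$
$d - C{\left(N{\left(\frac{2}{2} \right)} \right)} = \frac{9}{38} - 4 \cdot 1 = \frac{9}{38} - 4 = - \frac{143}{38}$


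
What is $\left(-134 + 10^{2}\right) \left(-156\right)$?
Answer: $5304$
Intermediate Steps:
$\left(-134 + 10^{2}\right) \left(-156\right) = \left(-134 + 100\right) \left(-156\right) = \left(-34\right) \left(-156\right) = 5304$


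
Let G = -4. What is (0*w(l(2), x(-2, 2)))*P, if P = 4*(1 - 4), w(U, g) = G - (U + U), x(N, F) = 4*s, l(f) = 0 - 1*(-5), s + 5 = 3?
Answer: 0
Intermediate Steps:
s = -2 (s = -5 + 3 = -2)
l(f) = 5 (l(f) = 0 + 5 = 5)
x(N, F) = -8 (x(N, F) = 4*(-2) = -8)
w(U, g) = -4 - 2*U (w(U, g) = -4 - (U + U) = -4 - 2*U)
P = -12 (P = 4*(-3) = -12)
(0*w(l(2), x(-2, 2)))*P = (0*(-4 - 2*5))*(-12) = (0*(-4 - 10))*(-12) = (0*(-14))*(-12) = 0*(-12) = 0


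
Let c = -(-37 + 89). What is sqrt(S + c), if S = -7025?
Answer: I*sqrt(7077) ≈ 84.125*I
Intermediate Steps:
c = -52 (c = -1*52 = -52)
sqrt(S + c) = sqrt(-7025 - 52) = sqrt(-7077) = I*sqrt(7077)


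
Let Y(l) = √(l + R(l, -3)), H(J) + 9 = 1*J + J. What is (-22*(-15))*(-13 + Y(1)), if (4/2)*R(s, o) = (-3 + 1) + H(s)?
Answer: -4290 + 165*I*√14 ≈ -4290.0 + 617.37*I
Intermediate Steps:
H(J) = -9 + 2*J (H(J) = -9 + (1*J + J) = -9 + (J + J) = -9 + 2*J)
R(s, o) = -11/2 + s (R(s, o) = ((-3 + 1) + (-9 + 2*s))/2 = (-2 + (-9 + 2*s))/2 = (-11 + 2*s)/2 = -11/2 + s)
Y(l) = √(-11/2 + 2*l) (Y(l) = √(l + (-11/2 + l)) = √(-11/2 + 2*l))
(-22*(-15))*(-13 + Y(1)) = (-22*(-15))*(-13 + √(-22 + 8*1)/2) = 330*(-13 + √(-22 + 8)/2) = 330*(-13 + √(-14)/2) = 330*(-13 + (I*√14)/2) = 330*(-13 + I*√14/2) = -4290 + 165*I*√14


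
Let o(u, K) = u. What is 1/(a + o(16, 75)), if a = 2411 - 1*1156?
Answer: 1/1271 ≈ 0.00078678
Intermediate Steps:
a = 1255 (a = 2411 - 1156 = 1255)
1/(a + o(16, 75)) = 1/(1255 + 16) = 1/1271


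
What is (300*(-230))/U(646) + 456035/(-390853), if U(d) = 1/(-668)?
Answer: 18015196019965/390853 ≈ 4.6092e+7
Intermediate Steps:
U(d) = -1/668
(300*(-230))/U(646) + 456035/(-390853) = (300*(-230))/(-1/668) + 456035/(-390853) = -69000*(-668) + 456035*(-1/390853) = 46092000 - 456035/390853 = 18015196019965/390853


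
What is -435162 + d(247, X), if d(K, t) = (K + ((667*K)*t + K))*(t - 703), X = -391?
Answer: 70471068148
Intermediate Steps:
d(K, t) = (-703 + t)*(2*K + 667*K*t) (d(K, t) = (K + (667*K*t + K))*(-703 + t) = (K + (K + 667*K*t))*(-703 + t) = (2*K + 667*K*t)*(-703 + t) = (-703 + t)*(2*K + 667*K*t))
-435162 + d(247, X) = -435162 + 247*(-1406 - 468899*(-391) + 667*(-391)**2) = -435162 + 247*(-1406 + 183339509 + 667*152881) = -435162 + 247*(-1406 + 183339509 + 101971627) = -435162 + 247*285309730 = -435162 + 70471503310 = 70471068148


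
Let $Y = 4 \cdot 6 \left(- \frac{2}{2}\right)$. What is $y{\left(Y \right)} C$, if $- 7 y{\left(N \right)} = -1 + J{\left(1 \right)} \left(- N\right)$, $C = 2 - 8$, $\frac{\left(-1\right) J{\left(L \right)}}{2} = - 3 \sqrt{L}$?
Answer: $\frac{858}{7} \approx 122.57$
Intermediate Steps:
$J{\left(L \right)} = 6 \sqrt{L}$ ($J{\left(L \right)} = - 2 \left(- 3 \sqrt{L}\right) = 6 \sqrt{L}$)
$Y = -24$ ($Y = 24 \left(\left(-2\right) \frac{1}{2}\right) = 24 \left(-1\right) = -24$)
$C = -6$
$y{\left(N \right)} = \frac{1}{7} + \frac{6 N}{7}$ ($y{\left(N \right)} = - \frac{-1 + 6 \sqrt{1} \left(- N\right)}{7} = - \frac{-1 + 6 \cdot 1 \left(- N\right)}{7} = - \frac{-1 + 6 \left(- N\right)}{7} = - \frac{-1 - 6 N}{7} = \frac{1}{7} + \frac{6 N}{7}$)
$y{\left(Y \right)} C = \left(\frac{1}{7} + \frac{6}{7} \left(-24\right)\right) \left(-6\right) = \left(\frac{1}{7} - \frac{144}{7}\right) \left(-6\right) = \left(- \frac{143}{7}\right) \left(-6\right) = \frac{858}{7}$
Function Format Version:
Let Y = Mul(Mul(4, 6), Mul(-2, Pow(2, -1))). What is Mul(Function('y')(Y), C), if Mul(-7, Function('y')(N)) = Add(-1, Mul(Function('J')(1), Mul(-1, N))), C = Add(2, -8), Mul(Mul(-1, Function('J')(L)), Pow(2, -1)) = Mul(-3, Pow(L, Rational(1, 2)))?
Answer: Rational(858, 7) ≈ 122.57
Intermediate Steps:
Function('J')(L) = Mul(6, Pow(L, Rational(1, 2))) (Function('J')(L) = Mul(-2, Mul(-3, Pow(L, Rational(1, 2)))) = Mul(6, Pow(L, Rational(1, 2))))
Y = -24 (Y = Mul(24, Mul(-2, Rational(1, 2))) = Mul(24, -1) = -24)
C = -6
Function('y')(N) = Add(Rational(1, 7), Mul(Rational(6, 7), N)) (Function('y')(N) = Mul(Rational(-1, 7), Add(-1, Mul(Mul(6, Pow(1, Rational(1, 2))), Mul(-1, N)))) = Mul(Rational(-1, 7), Add(-1, Mul(Mul(6, 1), Mul(-1, N)))) = Mul(Rational(-1, 7), Add(-1, Mul(6, Mul(-1, N)))) = Mul(Rational(-1, 7), Add(-1, Mul(-6, N))) = Add(Rational(1, 7), Mul(Rational(6, 7), N)))
Mul(Function('y')(Y), C) = Mul(Add(Rational(1, 7), Mul(Rational(6, 7), -24)), -6) = Mul(Add(Rational(1, 7), Rational(-144, 7)), -6) = Mul(Rational(-143, 7), -6) = Rational(858, 7)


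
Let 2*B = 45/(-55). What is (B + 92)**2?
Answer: 4060225/484 ≈ 8388.9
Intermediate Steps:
B = -9/22 (B = (45/(-55))/2 = (45*(-1/55))/2 = (1/2)*(-9/11) = -9/22 ≈ -0.40909)
(B + 92)**2 = (-9/22 + 92)**2 = (2015/22)**2 = 4060225/484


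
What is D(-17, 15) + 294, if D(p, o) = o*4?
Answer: 354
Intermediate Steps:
D(p, o) = 4*o
D(-17, 15) + 294 = 4*15 + 294 = 60 + 294 = 354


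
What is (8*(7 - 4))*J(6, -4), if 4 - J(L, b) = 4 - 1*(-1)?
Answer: -24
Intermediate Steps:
J(L, b) = -1 (J(L, b) = 4 - (4 - 1*(-1)) = 4 - (4 + 1) = 4 - 1*5 = 4 - 5 = -1)
(8*(7 - 4))*J(6, -4) = (8*(7 - 4))*(-1) = (8*3)*(-1) = 24*(-1) = -24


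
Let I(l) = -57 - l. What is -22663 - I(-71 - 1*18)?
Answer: -22695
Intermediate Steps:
-22663 - I(-71 - 1*18) = -22663 - (-57 - (-71 - 1*18)) = -22663 - (-57 - (-71 - 18)) = -22663 - (-57 - 1*(-89)) = -22663 - (-57 + 89) = -22663 - 1*32 = -22663 - 32 = -22695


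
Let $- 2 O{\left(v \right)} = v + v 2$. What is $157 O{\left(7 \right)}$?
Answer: $- \frac{3297}{2} \approx -1648.5$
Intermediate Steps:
$O{\left(v \right)} = - \frac{3 v}{2}$ ($O{\left(v \right)} = - \frac{v + v 2}{2} = - \frac{v + 2 v}{2} = - \frac{3 v}{2}$)
$157 O{\left(7 \right)} = 157 \left(\left(- \frac{3}{2}\right) 7\right) = 157 \left(- \frac{21}{2}\right) = - \frac{3297}{2}$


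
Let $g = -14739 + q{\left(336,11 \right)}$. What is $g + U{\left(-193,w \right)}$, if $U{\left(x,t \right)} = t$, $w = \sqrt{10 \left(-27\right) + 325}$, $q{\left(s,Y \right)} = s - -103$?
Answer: $-14300 + \sqrt{55} \approx -14293.0$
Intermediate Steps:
$q{\left(s,Y \right)} = 103 + s$ ($q{\left(s,Y \right)} = s + 103 = 103 + s$)
$w = \sqrt{55}$ ($w = \sqrt{-270 + 325} = \sqrt{55} \approx 7.4162$)
$g = -14300$ ($g = -14739 + \left(103 + 336\right) = -14739 + 439 = -14300$)
$g + U{\left(-193,w \right)} = -14300 + \sqrt{55}$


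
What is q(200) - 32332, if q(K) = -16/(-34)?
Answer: -549636/17 ≈ -32332.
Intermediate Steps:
q(K) = 8/17 (q(K) = -16*(-1/34) = 8/17)
q(200) - 32332 = 8/17 - 32332 = -549636/17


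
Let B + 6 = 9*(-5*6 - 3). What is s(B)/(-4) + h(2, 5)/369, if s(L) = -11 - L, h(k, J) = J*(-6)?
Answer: -8989/123 ≈ -73.081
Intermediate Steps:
h(k, J) = -6*J
B = -303 (B = -6 + 9*(-5*6 - 3) = -6 + 9*(-30 - 3) = -6 + 9*(-33) = -6 - 297 = -303)
s(B)/(-4) + h(2, 5)/369 = (-11 - 1*(-303))/(-4) - 6*5/369 = (-11 + 303)*(-¼) - 30*1/369 = 292*(-¼) - 10/123 = -73 - 10/123 = -8989/123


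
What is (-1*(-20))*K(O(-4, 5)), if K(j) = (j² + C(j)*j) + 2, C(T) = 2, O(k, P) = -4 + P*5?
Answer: 9700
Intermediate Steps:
O(k, P) = -4 + 5*P
K(j) = 2 + j² + 2*j (K(j) = (j² + 2*j) + 2 = 2 + j² + 2*j)
(-1*(-20))*K(O(-4, 5)) = (-1*(-20))*(2 + (-4 + 5*5)² + 2*(-4 + 5*5)) = 20*(2 + (-4 + 25)² + 2*(-4 + 25)) = 20*(2 + 21² + 2*21) = 20*(2 + 441 + 42) = 20*485 = 9700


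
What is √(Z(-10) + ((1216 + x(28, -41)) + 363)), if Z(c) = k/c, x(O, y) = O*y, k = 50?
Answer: √426 ≈ 20.640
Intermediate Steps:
Z(c) = 50/c
√(Z(-10) + ((1216 + x(28, -41)) + 363)) = √(50/(-10) + ((1216 + 28*(-41)) + 363)) = √(50*(-⅒) + ((1216 - 1148) + 363)) = √(-5 + (68 + 363)) = √(-5 + 431) = √426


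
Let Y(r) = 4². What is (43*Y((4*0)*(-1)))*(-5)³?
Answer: -86000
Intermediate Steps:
Y(r) = 16
(43*Y((4*0)*(-1)))*(-5)³ = (43*16)*(-5)³ = 688*(-125) = -86000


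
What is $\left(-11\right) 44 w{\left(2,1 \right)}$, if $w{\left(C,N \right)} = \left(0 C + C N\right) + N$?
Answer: $-1452$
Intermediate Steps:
$w{\left(C,N \right)} = N + C N$ ($w{\left(C,N \right)} = \left(0 + C N\right) + N = C N + N = N + C N$)
$\left(-11\right) 44 w{\left(2,1 \right)} = \left(-11\right) 44 \cdot 1 \left(1 + 2\right) = - 484 \cdot 1 \cdot 3 = \left(-484\right) 3 = -1452$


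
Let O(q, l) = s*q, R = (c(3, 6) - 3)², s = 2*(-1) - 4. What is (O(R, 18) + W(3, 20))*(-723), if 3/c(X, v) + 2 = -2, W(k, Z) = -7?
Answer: 528513/8 ≈ 66064.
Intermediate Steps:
s = -6 (s = -2 - 4 = -6)
c(X, v) = -¾ (c(X, v) = 3/(-2 - 2) = 3/(-4) = 3*(-¼) = -¾)
R = 225/16 (R = (-¾ - 3)² = (-15/4)² = 225/16 ≈ 14.063)
O(q, l) = -6*q
(O(R, 18) + W(3, 20))*(-723) = (-6*225/16 - 7)*(-723) = (-675/8 - 7)*(-723) = -731/8*(-723) = 528513/8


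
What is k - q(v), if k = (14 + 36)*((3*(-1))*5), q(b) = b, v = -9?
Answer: -741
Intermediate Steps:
k = -750 (k = 50*(-3*5) = 50*(-15) = -750)
k - q(v) = -750 - 1*(-9) = -750 + 9 = -741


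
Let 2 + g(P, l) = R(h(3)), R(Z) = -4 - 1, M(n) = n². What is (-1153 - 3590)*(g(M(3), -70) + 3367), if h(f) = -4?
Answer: -15936480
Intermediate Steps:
R(Z) = -5
g(P, l) = -7 (g(P, l) = -2 - 5 = -7)
(-1153 - 3590)*(g(M(3), -70) + 3367) = (-1153 - 3590)*(-7 + 3367) = -4743*3360 = -15936480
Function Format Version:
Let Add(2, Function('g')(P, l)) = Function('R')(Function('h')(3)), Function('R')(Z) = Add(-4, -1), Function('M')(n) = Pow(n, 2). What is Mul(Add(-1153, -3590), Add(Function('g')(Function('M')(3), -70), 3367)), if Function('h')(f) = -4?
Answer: -15936480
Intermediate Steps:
Function('R')(Z) = -5
Function('g')(P, l) = -7 (Function('g')(P, l) = Add(-2, -5) = -7)
Mul(Add(-1153, -3590), Add(Function('g')(Function('M')(3), -70), 3367)) = Mul(Add(-1153, -3590), Add(-7, 3367)) = Mul(-4743, 3360) = -15936480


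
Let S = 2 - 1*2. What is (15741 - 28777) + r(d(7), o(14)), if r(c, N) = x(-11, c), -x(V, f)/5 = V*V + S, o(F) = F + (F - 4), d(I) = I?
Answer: -13641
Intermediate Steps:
S = 0 (S = 2 - 2 = 0)
o(F) = -4 + 2*F (o(F) = F + (-4 + F) = -4 + 2*F)
x(V, f) = -5*V**2 (x(V, f) = -5*(V*V + 0) = -5*(V**2 + 0) = -5*V**2)
r(c, N) = -605 (r(c, N) = -5*(-11)**2 = -5*121 = -605)
(15741 - 28777) + r(d(7), o(14)) = (15741 - 28777) - 605 = -13036 - 605 = -13641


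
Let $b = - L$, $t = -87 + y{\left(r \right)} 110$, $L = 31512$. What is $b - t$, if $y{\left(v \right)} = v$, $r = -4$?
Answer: $-30985$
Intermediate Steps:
$t = -527$ ($t = -87 - 440 = -527$)
$b = -31512$ ($b = \left(-1\right) 31512 = -31512$)
$b - t = -31512 - -527 = -31512 + 527 = -30985$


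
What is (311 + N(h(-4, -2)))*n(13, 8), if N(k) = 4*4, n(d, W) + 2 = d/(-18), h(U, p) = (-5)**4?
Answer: -5341/6 ≈ -890.17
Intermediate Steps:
h(U, p) = 625
n(d, W) = -2 - d/18 (n(d, W) = -2 + d/(-18) = -2 + d*(-1/18) = -2 - d/18)
N(k) = 16
(311 + N(h(-4, -2)))*n(13, 8) = (311 + 16)*(-2 - 1/18*13) = 327*(-2 - 13/18) = 327*(-49/18) = -5341/6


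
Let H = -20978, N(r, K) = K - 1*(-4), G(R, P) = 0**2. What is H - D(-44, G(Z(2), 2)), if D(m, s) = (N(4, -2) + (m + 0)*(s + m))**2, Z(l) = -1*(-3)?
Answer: -3776822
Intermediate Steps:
Z(l) = 3
G(R, P) = 0
N(r, K) = 4 + K (N(r, K) = K + 4 = 4 + K)
D(m, s) = (2 + m*(m + s))**2 (D(m, s) = ((4 - 2) + (m + 0)*(s + m))**2 = (2 + m*(m + s))**2)
H - D(-44, G(Z(2), 2)) = -20978 - (2 + (-44)**2 - 44*0)**2 = -20978 - (2 + 1936 + 0)**2 = -20978 - 1*1938**2 = -20978 - 1*3755844 = -20978 - 3755844 = -3776822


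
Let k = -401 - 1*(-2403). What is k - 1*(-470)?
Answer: 2472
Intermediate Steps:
k = 2002 (k = -401 + 2403 = 2002)
k - 1*(-470) = 2002 - 1*(-470) = 2002 + 470 = 2472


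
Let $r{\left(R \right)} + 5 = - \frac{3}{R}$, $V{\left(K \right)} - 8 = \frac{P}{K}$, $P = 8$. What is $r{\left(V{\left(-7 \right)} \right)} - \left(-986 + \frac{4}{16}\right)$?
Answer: $\frac{15685}{16} \approx 980.31$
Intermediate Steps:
$V{\left(K \right)} = 8 + \frac{8}{K}$
$r{\left(R \right)} = -5 - \frac{3}{R}$
$r{\left(V{\left(-7 \right)} \right)} - \left(-986 + \frac{4}{16}\right) = \left(-5 - \frac{3}{8 + \frac{8}{-7}}\right) - \left(-986 + \frac{4}{16}\right) = \left(-5 - \frac{3}{8 + 8 \left(- \frac{1}{7}\right)}\right) + \left(986 - \frac{1}{4}\right) = \left(-5 - \frac{3}{8 - \frac{8}{7}}\right) + \left(986 - \frac{1}{4}\right) = \left(-5 - \frac{3}{\frac{48}{7}}\right) + \frac{3943}{4} = \left(-5 - \frac{7}{16}\right) + \frac{3943}{4} = - \frac{87}{16} + \frac{3943}{4} = \frac{15685}{16}$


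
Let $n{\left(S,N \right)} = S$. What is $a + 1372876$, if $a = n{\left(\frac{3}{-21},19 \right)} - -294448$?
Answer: $\frac{11671267}{7} \approx 1.6673 \cdot 10^{6}$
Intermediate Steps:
$a = \frac{2061135}{7}$ ($a = \frac{3}{-21} - -294448 = 3 \left(- \frac{1}{21}\right) + 294448 = - \frac{1}{7} + 294448 = \frac{2061135}{7} \approx 2.9445 \cdot 10^{5}$)
$a + 1372876 = \frac{2061135}{7} + 1372876 = \frac{11671267}{7}$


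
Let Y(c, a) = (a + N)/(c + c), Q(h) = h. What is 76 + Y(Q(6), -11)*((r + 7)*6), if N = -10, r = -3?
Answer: 34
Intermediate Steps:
Y(c, a) = (-10 + a)/(2*c) (Y(c, a) = (a - 10)/(c + c) = (-10 + a)/((2*c)) = (-10 + a)*(1/(2*c)) = (-10 + a)/(2*c))
76 + Y(Q(6), -11)*((r + 7)*6) = 76 + ((½)*(-10 - 11)/6)*((-3 + 7)*6) = 76 + ((½)*(⅙)*(-21))*(4*6) = 76 - 7/4*24 = 76 - 42 = 34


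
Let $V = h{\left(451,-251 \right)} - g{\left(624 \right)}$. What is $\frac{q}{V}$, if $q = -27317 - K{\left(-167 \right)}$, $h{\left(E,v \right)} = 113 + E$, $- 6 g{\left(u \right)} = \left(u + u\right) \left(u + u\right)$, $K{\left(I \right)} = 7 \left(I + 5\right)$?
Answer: $- \frac{26183}{260148} \approx -0.10065$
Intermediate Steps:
$K{\left(I \right)} = 35 + 7 I$ ($K{\left(I \right)} = 7 \left(5 + I\right) = 35 + 7 I$)
$g{\left(u \right)} = - \frac{2 u^{2}}{3}$ ($g{\left(u \right)} = - \frac{\left(u + u\right) \left(u + u\right)}{6} = - \frac{2 u 2 u}{6} = - \frac{4 u^{2}}{6} = - \frac{2 u^{2}}{3}$)
$q = -26183$ ($q = -27317 - \left(35 + 7 \left(-167\right)\right) = -27317 - \left(35 - 1169\right) = -27317 - -1134 = -27317 + 1134 = -26183$)
$V = 260148$ ($V = \left(113 + 451\right) - - \frac{2 \cdot 624^{2}}{3} = 564 - \left(- \frac{2}{3}\right) 389376 = 564 - -259584 = 564 + 259584 = 260148$)
$\frac{q}{V} = - \frac{26183}{260148}$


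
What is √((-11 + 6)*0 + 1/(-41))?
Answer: I*√41/41 ≈ 0.15617*I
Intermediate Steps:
√((-11 + 6)*0 + 1/(-41)) = √(-5*0 - 1/41) = √(0 - 1/41) = √(-1/41) = I*√41/41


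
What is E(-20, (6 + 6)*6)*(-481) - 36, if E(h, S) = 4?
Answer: -1960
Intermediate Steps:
E(-20, (6 + 6)*6)*(-481) - 36 = 4*(-481) - 36 = -1924 - 36 = -1960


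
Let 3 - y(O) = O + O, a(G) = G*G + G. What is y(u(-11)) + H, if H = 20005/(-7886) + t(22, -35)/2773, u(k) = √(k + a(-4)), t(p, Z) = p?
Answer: -33432495/21867878 ≈ -1.5288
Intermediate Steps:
a(G) = G + G² (a(G) = G² + G = G + G²)
u(k) = √(12 + k) (u(k) = √(k - 4*(1 - 4)) = √(k - 4*(-3)) = √(k + 12) = √(12 + k))
y(O) = 3 - 2*O (y(O) = 3 - (O + O) = 3 - 2*O)
H = -55300373/21867878 (H = 20005/(-7886) + 22/2773 = 20005*(-1/7886) + 22*(1/2773) = -20005/7886 + 22/2773 = -55300373/21867878 ≈ -2.5288)
y(u(-11)) + H = (3 - 2*√(12 - 11)) - 55300373/21867878 = (3 - 2*√1) - 55300373/21867878 = (3 - 2*1) - 55300373/21867878 = (3 - 2) - 55300373/21867878 = 1 - 55300373/21867878 = -33432495/21867878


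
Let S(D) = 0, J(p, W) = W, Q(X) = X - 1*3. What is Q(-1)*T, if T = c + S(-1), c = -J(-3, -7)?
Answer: -28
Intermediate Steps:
Q(X) = -3 + X (Q(X) = X - 3 = -3 + X)
c = 7 (c = -1*(-7) = 7)
T = 7 (T = 7 + 0 = 7)
Q(-1)*T = (-3 - 1)*7 = -4*7 = -28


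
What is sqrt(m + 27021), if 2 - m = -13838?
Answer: sqrt(40861) ≈ 202.14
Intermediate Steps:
m = 13840 (m = 2 - 1*(-13838) = 2 + 13838 = 13840)
sqrt(m + 27021) = sqrt(13840 + 27021) = sqrt(40861)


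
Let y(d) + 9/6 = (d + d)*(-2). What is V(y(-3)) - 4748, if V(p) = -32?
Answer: -4780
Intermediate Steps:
y(d) = -3/2 - 4*d (y(d) = -3/2 + (d + d)*(-2) = -3/2 + (2*d)*(-2) = -3/2 - 4*d)
V(y(-3)) - 4748 = -32 - 4748 = -4780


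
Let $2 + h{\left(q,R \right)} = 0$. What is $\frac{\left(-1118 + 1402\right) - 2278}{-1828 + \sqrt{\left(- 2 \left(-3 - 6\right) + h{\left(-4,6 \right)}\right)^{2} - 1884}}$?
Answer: $\frac{911258}{835803} + \frac{997 i \sqrt{407}}{835803} \approx 1.0903 + 0.024065 i$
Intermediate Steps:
$h{\left(q,R \right)} = -2$ ($h{\left(q,R \right)} = -2 + 0 = -2$)
$\frac{\left(-1118 + 1402\right) - 2278}{-1828 + \sqrt{\left(- 2 \left(-3 - 6\right) + h{\left(-4,6 \right)}\right)^{2} - 1884}} = \frac{\left(-1118 + 1402\right) - 2278}{-1828 + \sqrt{\left(- 2 \left(-3 - 6\right) - 2\right)^{2} - 1884}} = \frac{284 - 2278}{-1828 + \sqrt{\left(- 2 \left(-3 - 6\right) - 2\right)^{2} - 1884}} = - \frac{1994}{-1828 + \sqrt{\left(\left(-2\right) \left(-9\right) - 2\right)^{2} - 1884}} = - \frac{1994}{-1828 + \sqrt{\left(18 - 2\right)^{2} - 1884}} = - \frac{1994}{-1828 + \sqrt{16^{2} - 1884}} = - \frac{1994}{-1828 + \sqrt{256 - 1884}} = - \frac{1994}{-1828 + \sqrt{-1628}} = - \frac{1994}{-1828 + 2 i \sqrt{407}}$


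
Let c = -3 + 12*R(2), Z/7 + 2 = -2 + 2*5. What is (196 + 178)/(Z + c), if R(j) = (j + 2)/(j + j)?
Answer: 22/3 ≈ 7.3333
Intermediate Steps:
Z = 42 (Z = -14 + 7*(-2 + 2*5) = -14 + 7*(-2 + 10) = -14 + 7*8 = -14 + 56 = 42)
R(j) = (2 + j)/(2*j) (R(j) = (2 + j)/((2*j)) = (2 + j)*(1/(2*j)) = (2 + j)/(2*j))
c = 9 (c = -3 + 12*((1/2)*(2 + 2)/2) = -3 + 12*((1/2)*(1/2)*4) = -3 + 12*1 = -3 + 12 = 9)
(196 + 178)/(Z + c) = (196 + 178)/(42 + 9) = 374/51 = 374*(1/51) = 22/3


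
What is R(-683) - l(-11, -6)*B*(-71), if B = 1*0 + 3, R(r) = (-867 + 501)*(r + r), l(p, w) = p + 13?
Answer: 500382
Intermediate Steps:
l(p, w) = 13 + p
R(r) = -732*r
B = 3 (B = 0 + 3 = 3)
R(-683) - l(-11, -6)*B*(-71) = -732*(-683) - (13 - 11)*3*(-71) = 499956 - 2*3*(-71) = 499956 - 6*(-71) = 499956 - 1*(-426) = 499956 + 426 = 500382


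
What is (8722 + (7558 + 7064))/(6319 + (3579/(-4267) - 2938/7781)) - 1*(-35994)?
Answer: 7520795634370/208924367 ≈ 35998.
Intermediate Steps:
(8722 + (7558 + 7064))/(6319 + (3579/(-4267) - 2938/7781)) - 1*(-35994) = (8722 + 14622)/(6319 + (3579*(-1/4267) - 2938*1/7781)) + 35994 = 23344/(6319 + (-3579/4267 - 2938/7781)) + 35994 = 23344/(6319 - 160895/132277) + 35994 = 23344/(835697468/132277) + 35994 = 23344*(132277/835697468) + 35994 = 771968572/208924367 + 35994 = 7520795634370/208924367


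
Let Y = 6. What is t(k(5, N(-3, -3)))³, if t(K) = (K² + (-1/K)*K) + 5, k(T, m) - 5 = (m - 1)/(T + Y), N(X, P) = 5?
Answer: 62334657125/1771561 ≈ 35186.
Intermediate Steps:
k(T, m) = 5 + (-1 + m)/(6 + T) (k(T, m) = 5 + (m - 1)/(T + 6) = 5 + (-1 + m)/(6 + T))
t(K) = 4 + K² (t(K) = (K² - 1) + 5 = (-1 + K²) + 5 = 4 + K²)
t(k(5, N(-3, -3)))³ = (4 + ((29 + 5 + 5*5)/(6 + 5))²)³ = (4 + ((29 + 5 + 25)/11)²)³ = (4 + ((1/11)*59)²)³ = (4 + (59/11)²)³ = (4 + 3481/121)³ = (3965/121)³ = 62334657125/1771561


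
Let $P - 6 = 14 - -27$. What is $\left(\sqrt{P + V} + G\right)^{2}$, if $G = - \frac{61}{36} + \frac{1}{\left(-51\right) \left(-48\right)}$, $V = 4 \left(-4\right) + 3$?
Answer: $\frac{220949545}{5992704} - \frac{4147 \sqrt{34}}{1224} \approx 17.114$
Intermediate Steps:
$P = 47$ ($P = 6 + \left(14 - -27\right) = 6 + \left(14 + 27\right) = 6 + 41 = 47$)
$V = -13$ ($V = -16 + 3 = -13$)
$G = - \frac{4147}{2448}$ ($G = \left(-61\right) \frac{1}{36} - - \frac{1}{2448} = - \frac{61}{36} + \frac{1}{2448} = - \frac{4147}{2448} \approx -1.694$)
$\left(\sqrt{P + V} + G\right)^{2} = \left(\sqrt{47 - 13} - \frac{4147}{2448}\right)^{2} = \left(\sqrt{34} - \frac{4147}{2448}\right)^{2} = \left(- \frac{4147}{2448} + \sqrt{34}\right)^{2}$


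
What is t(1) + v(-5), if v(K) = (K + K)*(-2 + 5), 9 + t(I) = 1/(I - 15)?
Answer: -547/14 ≈ -39.071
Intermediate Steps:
t(I) = -9 + 1/(-15 + I) (t(I) = -9 + 1/(I - 15) = -9 + 1/(-15 + I))
v(K) = 6*K (v(K) = (2*K)*3 = 6*K)
t(1) + v(-5) = (136 - 9*1)/(-15 + 1) + 6*(-5) = (136 - 9)/(-14) - 30 = -1/14*127 - 30 = -127/14 - 30 = -547/14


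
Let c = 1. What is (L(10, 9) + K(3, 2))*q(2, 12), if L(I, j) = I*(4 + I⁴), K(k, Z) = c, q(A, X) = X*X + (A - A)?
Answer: 14405904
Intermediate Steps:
q(A, X) = X² (q(A, X) = X² + 0 = X²)
K(k, Z) = 1
(L(10, 9) + K(3, 2))*q(2, 12) = (10*(4 + 10⁴) + 1)*12² = (10*(4 + 10000) + 1)*144 = (10*10004 + 1)*144 = (100040 + 1)*144 = 100041*144 = 14405904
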